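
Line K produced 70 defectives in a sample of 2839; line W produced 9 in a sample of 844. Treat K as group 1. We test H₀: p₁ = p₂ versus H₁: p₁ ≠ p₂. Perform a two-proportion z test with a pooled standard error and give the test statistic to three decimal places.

p̂₁ = 70/2839 = 0.024657, p̂₂ = 9/844 = 0.010664.
Pooled p̂ = (70+9)/(2839+844) = 79/3683 = 0.021450.
SE = √(0.0209898 × 0.00153707) = 0.005680.
z = (0.024657 − 0.010664)/0.005680 = 0.013993/0.005680 = 2.464.
Two-sided p-value ≈ 2·Φ(−2.464) = 0.0138.

z = 2.464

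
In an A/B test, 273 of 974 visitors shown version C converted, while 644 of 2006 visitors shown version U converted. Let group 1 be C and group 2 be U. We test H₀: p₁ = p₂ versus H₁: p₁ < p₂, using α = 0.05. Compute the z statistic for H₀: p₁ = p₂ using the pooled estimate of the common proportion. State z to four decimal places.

p̂₁ = 273/974 = 0.280287, p̂₂ = 644/2006 = 0.321037.
Pooled p̂ = (273+644)/(974+2006) = 917/2980 = 0.307718.
SE = √(0.213028 × 0.0015252) = 0.018025.
z = (0.280287 − 0.321037)/0.018025 = -0.040750/0.018025 = -2.2607.
p-value = P(Z < -2.261) ≈ 0.0119. With α = 0.05, reject H₀.

z = -2.2607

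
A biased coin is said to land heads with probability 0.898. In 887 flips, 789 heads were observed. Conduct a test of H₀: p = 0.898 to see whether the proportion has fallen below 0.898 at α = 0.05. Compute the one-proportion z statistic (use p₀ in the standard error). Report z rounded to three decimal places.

z = -0.835

p̂ = 789/887 = 0.88952.
Standard error under H₀: √(0.898×0.102/887) = 0.01016.
z = (0.88952 − 0.898)/0.01016 = -0.00848/0.01016 = -0.835.
p-value = P(Z < -0.835) ≈ 0.2019. With α = 0.05, fail to reject H₀.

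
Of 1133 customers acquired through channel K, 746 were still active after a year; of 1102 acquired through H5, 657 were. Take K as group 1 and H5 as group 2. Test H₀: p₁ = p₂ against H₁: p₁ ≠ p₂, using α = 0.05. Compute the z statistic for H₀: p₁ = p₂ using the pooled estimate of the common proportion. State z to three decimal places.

z = 3.043

p̂₁ = 746/1133 = 0.658429, p̂₂ = 657/1102 = 0.596189.
Pooled p̂ = (746+657)/(1133+1102) = 1403/2235 = 0.627740.
SE = √(p̂(1−p̂)(1/n₁+1/n₂)) = √(0.627740·0.372260·0.00179005) = √(0.000418304) = 0.020452.
z = (0.658429 − 0.596189)/0.020452 = 0.062240/0.020452 = 3.043.
Two-sided p-value ≈ 2·Φ(−3.043) = 0.0023, so at α = 0.05 we reject H₀.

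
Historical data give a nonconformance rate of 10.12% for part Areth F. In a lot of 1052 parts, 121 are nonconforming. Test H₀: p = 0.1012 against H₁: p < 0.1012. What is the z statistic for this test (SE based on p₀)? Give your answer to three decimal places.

p̂ = 121/1052 = 0.11502.
Standard error under H₀: √(0.1012×0.8988/1052) = 0.00930.
z = (0.11502 − 0.1012)/0.00930 = 0.01382/0.00930 = 1.486.
p-value = P(Z < 1.486) ≈ 0.9314.

z = 1.486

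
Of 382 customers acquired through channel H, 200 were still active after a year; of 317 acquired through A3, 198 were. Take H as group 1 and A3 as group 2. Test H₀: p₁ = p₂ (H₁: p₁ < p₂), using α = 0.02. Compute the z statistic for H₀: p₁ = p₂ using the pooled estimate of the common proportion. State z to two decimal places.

p̂₁ = 200/382 = 0.5236, p̂₂ = 198/317 = 0.6246.
Pooled p̂ = (200+198)/(382+317) = 398/699 = 0.5694.
SE = √(0.245186 × 0.00577238) = 0.0376.
z = (0.5236 − 0.6246)/0.0376 = -0.1010/0.0376 = -2.69.
p-value = P(Z < -2.686) ≈ 0.0036, so at α = 0.02 we reject H₀.

z = -2.69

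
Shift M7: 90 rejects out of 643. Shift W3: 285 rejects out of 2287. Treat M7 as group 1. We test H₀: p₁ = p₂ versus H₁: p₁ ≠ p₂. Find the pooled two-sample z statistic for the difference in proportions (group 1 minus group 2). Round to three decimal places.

z = 1.029

p̂₁ = 90/643 ≈ 0.1399689, p̂₂ = 285/2287 ≈ 0.1246174.
Pooled p̂ = (90+285)/(643+2287) = 375/2930 = 0.1279863.
SE = √(p̂(1−p̂)(1/n₁+1/n₂)) = √(0.1279863·0.8720137·0.00199246) = √(0.000222371) = 0.0149121.
z = (0.1399689 − 0.1246174)/0.0149121 = 0.0153515/0.0149121 = 1.029.
p-value = 2·P(Z > 1.029) ≈ 0.3033.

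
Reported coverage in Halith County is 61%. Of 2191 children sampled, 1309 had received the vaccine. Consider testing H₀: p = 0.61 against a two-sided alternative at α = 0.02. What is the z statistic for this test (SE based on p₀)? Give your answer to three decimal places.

z = -1.205

p̂ = 1309/2191 ≈ 0.59744.
Under H₀, SE = √(0.61·0.39/2191) = √(0.000108581) = 0.01042.
z = (0.59744 − 0.61)/0.01042 = -0.01256/0.01042 = -1.205.
p-value = 2·P(Z > 1.205) ≈ 0.2282; since p > α = 0.02, fail to reject H₀.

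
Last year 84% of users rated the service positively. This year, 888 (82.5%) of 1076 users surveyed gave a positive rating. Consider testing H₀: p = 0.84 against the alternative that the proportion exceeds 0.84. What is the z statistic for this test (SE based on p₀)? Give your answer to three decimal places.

z = -1.317

p̂ = 888/1076 = 0.82528.
Under H₀, SE = √(0.84·0.16/1076) = √(0.000124907) = 0.01118.
z = (0.82528 − 0.84)/0.01118 = -0.01472/0.01118 = -1.317.
p-value = P(Z > -1.317) ≈ 0.9061.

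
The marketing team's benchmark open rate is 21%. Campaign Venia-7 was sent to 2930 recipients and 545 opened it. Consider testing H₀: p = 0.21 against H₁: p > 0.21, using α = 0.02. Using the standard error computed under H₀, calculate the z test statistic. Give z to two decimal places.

z = -3.19

p̂ = 545/2930 = 0.18601.
Standard error under H₀: √(0.21×0.79/2930) = 0.00752.
z = (0.18601 − 0.21)/0.00752 = -0.02399/0.00752 = -3.19.
p-value = P(Z > -3.189) ≈ 0.9993; since p > α = 0.02, fail to reject H₀.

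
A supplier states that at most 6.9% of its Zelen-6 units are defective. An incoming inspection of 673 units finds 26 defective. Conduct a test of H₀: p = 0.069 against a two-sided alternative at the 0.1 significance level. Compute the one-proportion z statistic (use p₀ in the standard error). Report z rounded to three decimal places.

p̂ = 26/673 = 0.03863.
Under H₀, SE = √(0.069·0.931/673) = √(9.54517e-05) = 0.00977.
z = (0.03863 − 0.069)/0.00977 = -0.03037/0.00977 = -3.108.
Two-sided p-value ≈ 2·Φ(−3.108) = 0.0019, so at α = 0.1 we reject H₀.

z = -3.108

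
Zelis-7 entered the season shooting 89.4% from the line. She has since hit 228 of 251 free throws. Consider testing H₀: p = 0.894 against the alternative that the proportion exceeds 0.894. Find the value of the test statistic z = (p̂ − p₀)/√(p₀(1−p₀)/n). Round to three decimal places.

p̂ = 228/251 = 0.908367.
Standard error under H₀: √(0.894×0.106/251) = 0.019431.
z = (0.908367 − 0.894)/0.019431 = 0.014367/0.019431 = 0.739.

z = 0.739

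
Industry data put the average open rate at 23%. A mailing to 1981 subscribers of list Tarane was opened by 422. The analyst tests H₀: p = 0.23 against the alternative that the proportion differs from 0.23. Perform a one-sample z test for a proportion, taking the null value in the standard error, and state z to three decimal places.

p̂ = 422/1981 = 0.21302.
Under H₀, SE = √(0.23·0.77/1981) = √(8.93993e-05) = 0.00946.
z = (0.21302 − 0.23)/0.00946 = -0.01698/0.00946 = -1.795.
Two-sided p-value ≈ 2·Φ(−1.795) = 0.0726.

z = -1.795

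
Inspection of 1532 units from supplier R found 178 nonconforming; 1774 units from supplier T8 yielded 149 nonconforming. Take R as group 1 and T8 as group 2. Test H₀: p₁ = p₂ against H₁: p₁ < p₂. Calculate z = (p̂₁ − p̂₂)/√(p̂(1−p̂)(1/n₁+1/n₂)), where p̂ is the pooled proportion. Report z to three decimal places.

z = 3.092

p̂₁ = 178/1532 ≈ 0.116188, p̂₂ = 149/1774 ≈ 0.083991.
Pooled p̂ = (178+149)/(1532+1774) = 327/3306 = 0.098911.
SE = √(p̂(1−p̂)(1/n₁+1/n₂)) = √(0.098911·0.901089·0.00121644) = √(0.000108418) = 0.010412.
z = (0.116188 − 0.083991)/0.010412 = 0.032197/0.010412 = 3.092.
p-value = P(Z < 3.092) ≈ 0.9990.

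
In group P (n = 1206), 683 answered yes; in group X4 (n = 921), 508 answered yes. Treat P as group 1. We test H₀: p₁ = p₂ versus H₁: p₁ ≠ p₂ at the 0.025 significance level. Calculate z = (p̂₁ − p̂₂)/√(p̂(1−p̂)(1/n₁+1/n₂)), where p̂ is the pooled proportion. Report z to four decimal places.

p̂₁ = 683/1206 = 0.566335, p̂₂ = 508/921 = 0.551574.
Pooled p̂ = (683+508)/(1206+921) = 1191/2127 = 0.559944.
SE = √(0.246407 × 0.00191496) = 0.021722.
z = (0.566335 − 0.551574)/0.021722 = 0.014761/0.021722 = 0.6795.
Two-sided p-value ≈ 2·Φ(−0.680) = 0.4968; since p > α = 0.025, fail to reject H₀.

z = 0.6795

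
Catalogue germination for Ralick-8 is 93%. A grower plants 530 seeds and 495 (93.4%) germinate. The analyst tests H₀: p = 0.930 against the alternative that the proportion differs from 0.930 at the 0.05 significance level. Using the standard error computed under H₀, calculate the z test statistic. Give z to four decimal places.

z = 0.3575

p̂ = 495/530 ≈ 0.933962.
Standard error under H₀: √(0.93×0.07/530) = 0.011083.
z = (0.933962 − 0.93)/0.011083 = 0.003962/0.011083 = 0.3575.
Two-sided p-value ≈ 2·Φ(−0.358) = 0.7207. With α = 0.05, fail to reject H₀.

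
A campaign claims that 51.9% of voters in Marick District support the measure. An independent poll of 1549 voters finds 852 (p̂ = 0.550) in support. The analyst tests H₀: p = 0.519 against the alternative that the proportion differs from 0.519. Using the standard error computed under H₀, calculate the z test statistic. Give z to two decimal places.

p̂ = 852/1549 ≈ 0.5500.
Under H₀, SE = √(0.519·0.481/1549) = √(0.000161161) = 0.0127.
z = (0.5500 − 0.519)/0.0127 = 0.0310/0.0127 = 2.44.

z = 2.44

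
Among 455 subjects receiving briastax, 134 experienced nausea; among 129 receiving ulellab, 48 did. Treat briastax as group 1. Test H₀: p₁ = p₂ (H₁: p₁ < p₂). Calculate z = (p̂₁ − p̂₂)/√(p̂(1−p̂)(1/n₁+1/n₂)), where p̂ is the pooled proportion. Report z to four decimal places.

p̂₁ = 134/455 = 0.294505, p̂₂ = 48/129 = 0.372093.
Pooled p̂ = (134+48)/(455+129) = 182/584 = 0.311644.
SE = √(0.214522 × 0.00994974) = 0.046200.
z = (0.294505 − 0.372093)/0.046200 = -0.077588/0.046200 = -1.6794.
p-value = P(Z < -1.679) ≈ 0.0465.

z = -1.6794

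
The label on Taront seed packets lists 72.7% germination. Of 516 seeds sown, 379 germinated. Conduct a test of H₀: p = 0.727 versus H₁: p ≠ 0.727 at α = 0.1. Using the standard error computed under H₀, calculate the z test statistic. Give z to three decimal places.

p̂ = 379/516 = 0.73450.
Under H₀, SE = √(0.727·0.273/516) = √(0.000384634) = 0.01961.
z = (0.73450 − 0.727)/0.01961 = 0.00750/0.01961 = 0.382.
p-value = 2·P(Z > 0.382) ≈ 0.7023, so at α = 0.1 we fail to reject H₀.

z = 0.382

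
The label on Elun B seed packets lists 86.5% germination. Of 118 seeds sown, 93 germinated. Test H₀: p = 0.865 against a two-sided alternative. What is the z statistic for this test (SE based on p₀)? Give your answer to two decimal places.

z = -2.44

p̂ = 93/118 ≈ 0.7881.
Standard error under H₀: √(0.865×0.135/118) = 0.0315.
z = (0.7881 − 0.865)/0.0315 = -0.0769/0.0315 = -2.44.
Two-sided p-value ≈ 2·Φ(−2.443) = 0.0146.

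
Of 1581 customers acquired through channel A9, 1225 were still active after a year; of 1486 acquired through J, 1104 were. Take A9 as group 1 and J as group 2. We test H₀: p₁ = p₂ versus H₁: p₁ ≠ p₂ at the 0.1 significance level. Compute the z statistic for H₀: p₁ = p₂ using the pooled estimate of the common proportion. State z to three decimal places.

p̂₁ = 1225/1581 ≈ 0.774826, p̂₂ = 1104/1486 ≈ 0.742934.
Pooled p̂ = (1225+1104)/(1581+1486) = 2329/3067 = 0.759374.
SE = √(p̂(1−p̂)(1/n₁+1/n₂)) = √(0.759374·0.240626·0.00130546) = √(0.00023854) = 0.015445.
z = (0.774826 − 0.742934)/0.015445 = 0.031892/0.015445 = 2.065.
Two-sided p-value ≈ 2·Φ(−2.065) = 0.0389. With α = 0.1, reject H₀.

z = 2.065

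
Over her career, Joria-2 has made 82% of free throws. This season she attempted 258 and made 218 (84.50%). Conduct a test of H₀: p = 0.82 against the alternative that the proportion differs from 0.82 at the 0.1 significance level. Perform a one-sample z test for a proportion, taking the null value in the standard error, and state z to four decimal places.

z = 1.0436

p̂ = 218/258 = 0.844961.
Under H₀, SE = √(0.82·0.18/258) = √(0.000572093) = 0.023918.
z = (0.844961 − 0.82)/0.023918 = 0.024961/0.023918 = 1.0436.
Two-sided p-value ≈ 2·Φ(−1.044) = 0.2967; since p > α = 0.1, fail to reject H₀.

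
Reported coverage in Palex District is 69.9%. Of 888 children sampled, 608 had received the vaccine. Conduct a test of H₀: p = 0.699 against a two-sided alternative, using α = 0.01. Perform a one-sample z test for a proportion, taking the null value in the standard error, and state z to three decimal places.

z = -0.930

p̂ = 608/888 ≈ 0.68468.
Standard error under H₀: √(0.699×0.301/888) = 0.01539.
z = (0.68468 − 0.699)/0.01539 = -0.01432/0.01539 = -0.930.
p-value = 2·P(Z > 0.930) ≈ 0.3524, so at α = 0.01 we fail to reject H₀.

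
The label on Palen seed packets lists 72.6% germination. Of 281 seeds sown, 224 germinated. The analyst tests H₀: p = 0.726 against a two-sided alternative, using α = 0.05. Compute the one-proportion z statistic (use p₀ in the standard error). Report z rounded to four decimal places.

z = 2.6743

p̂ = 224/281 ≈ 0.7971530.
Standard error under H₀: √(0.726×0.274/281) = 0.0266067.
z = (0.7971530 − 0.726)/0.0266067 = 0.0711530/0.0266067 = 2.6743.
p-value = 2·P(Z > 2.674) ≈ 0.0075; since p < α = 0.05, reject H₀.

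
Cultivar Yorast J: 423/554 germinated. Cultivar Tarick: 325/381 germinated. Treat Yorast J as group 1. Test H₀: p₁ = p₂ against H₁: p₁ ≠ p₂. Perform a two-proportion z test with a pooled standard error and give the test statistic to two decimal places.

p̂₁ = 423/554 ≈ 0.7635, p̂₂ = 325/381 ≈ 0.8530.
Pooled p̂ = (423+325)/(554+381) = 748/935 = 0.8000.
SE = √(0.16 × 0.00442973) = 0.0266.
z = (0.7635 − 0.8530)/0.0266 = -0.0895/0.0266 = -3.36.
Two-sided p-value ≈ 2·Φ(−3.361) = 0.0008.

z = -3.36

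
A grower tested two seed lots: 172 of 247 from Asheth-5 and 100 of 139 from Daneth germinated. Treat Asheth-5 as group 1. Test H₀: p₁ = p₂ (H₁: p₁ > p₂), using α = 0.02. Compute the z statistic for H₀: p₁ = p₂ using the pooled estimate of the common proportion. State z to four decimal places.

p̂₁ = 172/247 = 0.696356, p̂₂ = 100/139 = 0.719424.
Pooled p̂ = (172+100)/(247+139) = 272/386 = 0.704663.
SE = √(p̂(1−p̂)(1/n₁+1/n₂)) = √(0.704663·0.295337·0.0112428) = √(0.00233978) = 0.048371.
z = (0.696356 − 0.719424)/0.048371 = -0.023068/0.048371 = -0.4769.
p-value = P(Z > -0.477) ≈ 0.6833; since p > α = 0.02, fail to reject H₀.

z = -0.4769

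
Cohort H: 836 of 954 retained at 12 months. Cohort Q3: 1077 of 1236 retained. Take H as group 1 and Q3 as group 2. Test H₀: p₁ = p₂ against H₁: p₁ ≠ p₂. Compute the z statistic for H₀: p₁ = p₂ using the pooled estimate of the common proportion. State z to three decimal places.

p̂₁ = 836/954 = 0.87631, p̂₂ = 1077/1236 = 0.87136.
Pooled p̂ = (836+1077)/(954+1236) = 1913/2190 = 0.87352.
SE = √(0.110486 × 0.00185728) = 0.01432.
z = (0.87631 − 0.87136)/0.01432 = 0.00495/0.01432 = 0.346.
Two-sided p-value ≈ 2·Φ(−0.346) = 0.7296.

z = 0.346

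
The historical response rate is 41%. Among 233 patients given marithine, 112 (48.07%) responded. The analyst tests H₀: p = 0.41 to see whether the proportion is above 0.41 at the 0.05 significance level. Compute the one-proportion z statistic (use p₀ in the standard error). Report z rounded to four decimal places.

z = 2.1938

p̂ = 112/233 = 0.480687.
SE = √(p₀(1−p₀)/n) = √(0.2419/233) = 0.032221.
z = (0.480687 − 0.41)/0.032221 = 0.070687/0.032221 = 2.1938.
p-value = P(Z > 2.194) ≈ 0.0141; since p < α = 0.05, reject H₀.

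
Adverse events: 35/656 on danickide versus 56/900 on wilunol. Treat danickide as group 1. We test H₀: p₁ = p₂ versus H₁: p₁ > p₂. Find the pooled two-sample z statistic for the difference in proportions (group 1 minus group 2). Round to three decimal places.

p̂₁ = 35/656 ≈ 0.05335, p̂₂ = 56/900 ≈ 0.06222.
Pooled p̂ = (35+56)/(656+900) = 91/1556 = 0.05848.
SE = √(0.055063 × 0.0026355) = 0.01205.
z = (0.05335 − 0.06222)/0.01205 = -0.00887/0.01205 = -0.736.

z = -0.736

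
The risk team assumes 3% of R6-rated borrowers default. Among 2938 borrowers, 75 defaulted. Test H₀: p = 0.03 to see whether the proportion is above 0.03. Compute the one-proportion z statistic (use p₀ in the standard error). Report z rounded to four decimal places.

p̂ = 75/2938 ≈ 0.0255276.
Under H₀, SE = √(0.03·0.97/2938) = √(9.9047e-06) = 0.0031472.
z = (0.0255276 − 0.03)/0.0031472 = -0.0044724/0.0031472 = -1.4211.
p-value = P(Z > -1.421) ≈ 0.9224.

z = -1.4211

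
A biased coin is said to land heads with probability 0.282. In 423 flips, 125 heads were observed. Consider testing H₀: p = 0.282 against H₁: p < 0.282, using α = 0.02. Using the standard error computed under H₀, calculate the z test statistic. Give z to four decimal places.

z = 0.6174

p̂ = 125/423 = 0.295508.
Under H₀, SE = √(0.282·0.718/423) = √(0.000478667) = 0.021878.
z = (0.295508 − 0.282)/0.021878 = 0.013508/0.021878 = 0.6174.
p-value = P(Z < 0.617) ≈ 0.7315. With α = 0.02, fail to reject H₀.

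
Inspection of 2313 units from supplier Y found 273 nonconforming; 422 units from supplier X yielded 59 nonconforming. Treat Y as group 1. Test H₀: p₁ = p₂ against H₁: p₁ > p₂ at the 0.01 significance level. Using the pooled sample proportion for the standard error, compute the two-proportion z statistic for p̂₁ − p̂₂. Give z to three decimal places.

p̂₁ = 273/2313 ≈ 0.11803, p̂₂ = 59/422 ≈ 0.13981.
Pooled p̂ = (273+59)/(2313+422) = 332/2735 = 0.12139.
SE = √(p̂(1−p̂)(1/n₁+1/n₂)) = √(0.12139·0.87861·0.00280201) = √(0.000298845) = 0.01729.
z = (0.11803 − 0.13981)/0.01729 = -0.02178/0.01729 = -1.260.
p-value = P(Z > -1.260) ≈ 0.8962. With α = 0.01, fail to reject H₀.

z = -1.260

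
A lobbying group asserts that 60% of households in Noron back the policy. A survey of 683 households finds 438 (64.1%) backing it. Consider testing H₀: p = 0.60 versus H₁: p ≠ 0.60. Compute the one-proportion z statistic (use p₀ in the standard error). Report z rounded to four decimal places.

p̂ = 438/683 ≈ 0.641288.
Under H₀, SE = √(0.6·0.4/683) = √(0.000351391) = 0.018745.
z = (0.641288 − 0.6)/0.018745 = 0.041288/0.018745 = 2.2026.
Two-sided p-value ≈ 2·Φ(−2.203) = 0.0276.

z = 2.2026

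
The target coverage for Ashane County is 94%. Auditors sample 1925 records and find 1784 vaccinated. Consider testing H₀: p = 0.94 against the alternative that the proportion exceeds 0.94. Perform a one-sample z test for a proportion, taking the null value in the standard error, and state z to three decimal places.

z = -2.447

p̂ = 1784/1925 = 0.926753.
Under H₀, SE = √(0.94·0.06/1925) = √(2.92987e-05) = 0.005413.
z = (0.926753 − 0.94)/0.005413 = -0.013247/0.005413 = -2.447.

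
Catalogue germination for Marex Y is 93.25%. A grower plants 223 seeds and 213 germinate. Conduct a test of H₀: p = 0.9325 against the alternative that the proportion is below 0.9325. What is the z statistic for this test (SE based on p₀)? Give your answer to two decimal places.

p̂ = 213/223 = 0.9552.
SE = √(p₀(1−p₀)/n) = √(0.062944/223) = 0.0168.
z = (0.9552 − 0.9325)/0.0168 = 0.0227/0.0168 = 1.35.

z = 1.35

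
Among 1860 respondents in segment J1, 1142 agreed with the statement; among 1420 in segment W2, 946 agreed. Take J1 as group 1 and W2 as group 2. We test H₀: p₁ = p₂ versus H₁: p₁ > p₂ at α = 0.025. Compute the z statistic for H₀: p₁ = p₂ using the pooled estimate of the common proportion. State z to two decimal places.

p̂₁ = 1142/1860 ≈ 0.61398, p̂₂ = 946/1420 ≈ 0.66620.
Pooled p̂ = (1142+946)/(1860+1420) = 2088/3280 = 0.63659.
SE = √(p̂(1−p̂)(1/n₁+1/n₂)) = √(0.63659·0.36341·0.00124186) = √(0.000287297) = 0.01695.
z = (0.61398 − 0.66620)/0.01695 = -0.05222/0.01695 = -3.08.
p-value = P(Z > -3.081) ≈ 0.9990. With α = 0.025, fail to reject H₀.

z = -3.08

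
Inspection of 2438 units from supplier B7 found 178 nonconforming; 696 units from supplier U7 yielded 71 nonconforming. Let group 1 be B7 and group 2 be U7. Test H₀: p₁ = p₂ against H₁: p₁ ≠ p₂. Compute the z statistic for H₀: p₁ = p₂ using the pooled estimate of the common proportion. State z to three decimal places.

z = -2.495

p̂₁ = 178/2438 ≈ 0.073011, p̂₂ = 71/696 ≈ 0.102011.
Pooled p̂ = (178+71)/(2438+696) = 249/3134 = 0.079451.
SE = √(0.0731387 × 0.00184695) = 0.011623.
z = (0.073011 − 0.102011)/0.011623 = -0.029000/0.011623 = -2.495.
p-value = 2·P(Z > 2.495) ≈ 0.0126.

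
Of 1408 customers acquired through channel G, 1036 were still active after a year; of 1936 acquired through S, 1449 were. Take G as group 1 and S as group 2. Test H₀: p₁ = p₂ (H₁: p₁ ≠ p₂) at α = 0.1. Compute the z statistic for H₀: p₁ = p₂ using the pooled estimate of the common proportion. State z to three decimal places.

p̂₁ = 1036/1408 = 0.73580, p̂₂ = 1449/1936 = 0.74845.
Pooled p̂ = (1036+1449)/(1408+1936) = 2485/3344 = 0.74312.
SE = √(0.190892 × 0.00122676) = 0.01530.
z = (0.73580 − 0.74845)/0.01530 = -0.01265/0.01530 = -0.827.
p-value = 2·P(Z > 0.827) ≈ 0.4083. With α = 0.1, fail to reject H₀.

z = -0.827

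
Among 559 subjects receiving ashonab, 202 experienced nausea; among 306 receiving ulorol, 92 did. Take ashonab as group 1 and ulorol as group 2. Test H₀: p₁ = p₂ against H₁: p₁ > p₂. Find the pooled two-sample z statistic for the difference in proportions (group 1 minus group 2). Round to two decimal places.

p̂₁ = 202/559 ≈ 0.3614, p̂₂ = 92/306 ≈ 0.3007.
Pooled p̂ = (202+92)/(559+306) = 294/865 = 0.3399.
SE = √(0.224363 × 0.00505688) = 0.0337.
z = (0.3614 − 0.3007)/0.0337 = 0.0607/0.0337 = 1.80.
p-value = P(Z > 1.802) ≈ 0.0358.

z = 1.80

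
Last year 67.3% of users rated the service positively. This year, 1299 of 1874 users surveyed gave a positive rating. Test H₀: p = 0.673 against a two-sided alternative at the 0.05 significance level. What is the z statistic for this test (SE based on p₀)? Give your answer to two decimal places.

z = 1.86

p̂ = 1299/1874 = 0.69317.
SE = √(p₀(1−p₀)/n) = √(0.22007/1874) = 0.01084.
z = (0.69317 − 0.673)/0.01084 = 0.02017/0.01084 = 1.86.
Two-sided p-value ≈ 2·Φ(−1.861) = 0.0627. With α = 0.05, fail to reject H₀.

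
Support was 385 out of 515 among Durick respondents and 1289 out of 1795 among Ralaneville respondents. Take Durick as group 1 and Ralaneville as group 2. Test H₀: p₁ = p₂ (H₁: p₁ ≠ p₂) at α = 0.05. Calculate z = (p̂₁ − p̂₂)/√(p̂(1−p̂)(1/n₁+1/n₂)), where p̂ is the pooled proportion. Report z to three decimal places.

p̂₁ = 385/515 = 0.747573, p̂₂ = 1289/1795 = 0.718106.
Pooled p̂ = (385+1289)/(515+1795) = 1674/2310 = 0.724675.
SE = √(p̂(1−p̂)(1/n₁+1/n₂)) = √(0.724675·0.275325·0.00249885) = √(0.000498573) = 0.022329.
z = (0.747573 − 0.718106)/0.022329 = 0.029467/0.022329 = 1.320.
p-value = 2·P(Z > 1.320) ≈ 0.1869; since p > α = 0.05, fail to reject H₀.

z = 1.320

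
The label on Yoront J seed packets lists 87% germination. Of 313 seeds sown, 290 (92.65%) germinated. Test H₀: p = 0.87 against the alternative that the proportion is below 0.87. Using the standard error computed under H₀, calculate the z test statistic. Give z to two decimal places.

z = 2.97

p̂ = 290/313 = 0.9265.
Under H₀, SE = √(0.87·0.13/313) = √(0.000361342) = 0.0190.
z = (0.9265 − 0.87)/0.0190 = 0.0565/0.0190 = 2.97.
p-value = P(Z < 2.973) ≈ 0.9985.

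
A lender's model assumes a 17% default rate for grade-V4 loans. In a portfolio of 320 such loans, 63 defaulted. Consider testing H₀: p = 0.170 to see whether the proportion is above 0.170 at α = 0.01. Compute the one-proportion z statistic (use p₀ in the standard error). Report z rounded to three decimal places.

p̂ = 63/320 = 0.19687.
Standard error under H₀: √(0.17×0.83/320) = 0.02100.
z = (0.19687 − 0.17)/0.02100 = 0.02687/0.02100 = 1.280.
p-value = P(Z > 1.280) ≈ 0.1003, so at α = 0.01 we fail to reject H₀.

z = 1.280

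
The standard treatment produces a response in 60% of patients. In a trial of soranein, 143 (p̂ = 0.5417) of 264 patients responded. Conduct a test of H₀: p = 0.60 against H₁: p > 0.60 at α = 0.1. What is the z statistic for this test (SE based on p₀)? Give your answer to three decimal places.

p̂ = 143/264 = 0.54167.
Standard error under H₀: √(0.6×0.4/264) = 0.03015.
z = (0.54167 − 0.6)/0.03015 = -0.05833/0.03015 = -1.935.
p-value = P(Z > -1.935) ≈ 0.9735; since p > α = 0.1, fail to reject H₀.

z = -1.935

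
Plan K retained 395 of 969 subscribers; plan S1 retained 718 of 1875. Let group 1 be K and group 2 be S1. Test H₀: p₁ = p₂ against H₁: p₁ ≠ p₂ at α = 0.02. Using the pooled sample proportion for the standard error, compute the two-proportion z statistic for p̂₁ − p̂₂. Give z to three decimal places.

z = 1.279

p̂₁ = 395/969 = 0.407637, p̂₂ = 718/1875 = 0.382933.
Pooled p̂ = (395+718)/(969+1875) = 1113/2844 = 0.391350.
SE = √(0.238195 × 0.00156533) = 0.019309.
z = (0.407637 − 0.382933)/0.019309 = 0.024704/0.019309 = 1.279.
p-value = 2·P(Z > 1.279) ≈ 0.2008, so at α = 0.02 we fail to reject H₀.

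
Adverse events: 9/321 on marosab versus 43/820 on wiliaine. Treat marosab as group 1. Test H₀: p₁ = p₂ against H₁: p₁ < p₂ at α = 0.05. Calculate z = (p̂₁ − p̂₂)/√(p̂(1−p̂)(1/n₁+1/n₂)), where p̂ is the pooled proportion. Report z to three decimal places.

z = -1.777

p̂₁ = 9/321 = 0.02804, p̂₂ = 43/820 = 0.05244.
Pooled p̂ = (9+43)/(321+820) = 52/1141 = 0.04557.
SE = √(0.0434971 × 0.00433478) = 0.01373.
z = (0.02804 − 0.05244)/0.01373 = -0.02440/0.01373 = -1.777.
p-value = P(Z < -1.777) ≈ 0.0378. With α = 0.05, reject H₀.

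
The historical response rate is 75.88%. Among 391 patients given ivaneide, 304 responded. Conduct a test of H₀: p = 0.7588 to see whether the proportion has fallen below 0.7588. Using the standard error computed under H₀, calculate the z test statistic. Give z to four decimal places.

z = 0.8640

p̂ = 304/391 ≈ 0.7774936.
Standard error under H₀: √(0.7588×0.2412/391) = 0.0216354.
z = (0.7774936 − 0.7588)/0.0216354 = 0.0186936/0.0216354 = 0.8640.
p-value = P(Z < 0.864) ≈ 0.8062.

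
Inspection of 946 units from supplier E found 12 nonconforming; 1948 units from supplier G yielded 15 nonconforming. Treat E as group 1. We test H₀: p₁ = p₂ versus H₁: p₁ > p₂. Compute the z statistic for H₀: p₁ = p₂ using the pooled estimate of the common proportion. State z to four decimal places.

z = 1.3084

p̂₁ = 12/946 = 0.012685, p̂₂ = 15/1948 = 0.007700.
Pooled p̂ = (12+15)/(946+1948) = 27/2894 = 0.009330.
SE = √(0.00924261 × 0.00157043) = 0.003810.
z = (0.012685 − 0.007700)/0.003810 = 0.004985/0.003810 = 1.3084.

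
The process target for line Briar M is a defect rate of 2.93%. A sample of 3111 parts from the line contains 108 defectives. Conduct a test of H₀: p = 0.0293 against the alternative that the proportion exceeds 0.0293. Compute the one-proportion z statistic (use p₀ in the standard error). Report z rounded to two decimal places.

z = 1.79

p̂ = 108/3111 ≈ 0.03472.
SE = √(p₀(1−p₀)/n) = √(0.028442/3111) = 0.00302.
z = (0.03472 − 0.0293)/0.00302 = 0.00542/0.00302 = 1.79.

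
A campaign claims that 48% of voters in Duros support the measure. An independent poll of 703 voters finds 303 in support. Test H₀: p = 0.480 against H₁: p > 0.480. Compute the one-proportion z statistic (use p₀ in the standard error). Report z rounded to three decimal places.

z = -2.600

p̂ = 303/703 ≈ 0.43101.
SE = √(p₀(1−p₀)/n) = √(0.2496/703) = 0.01884.
z = (0.43101 − 0.48)/0.01884 = -0.04899/0.01884 = -2.600.
p-value = P(Z > -2.600) ≈ 0.9953.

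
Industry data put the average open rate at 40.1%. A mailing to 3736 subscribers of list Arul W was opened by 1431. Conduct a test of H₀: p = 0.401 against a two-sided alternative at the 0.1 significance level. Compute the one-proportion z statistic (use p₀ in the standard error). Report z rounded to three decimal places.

z = -2.241

p̂ = 1431/3736 ≈ 0.38303.
Standard error under H₀: √(0.401×0.599/3736) = 0.00802.
z = (0.38303 − 0.401)/0.00802 = -0.01797/0.00802 = -2.241.
Two-sided p-value ≈ 2·Φ(−2.241) = 0.0250. With α = 0.1, reject H₀.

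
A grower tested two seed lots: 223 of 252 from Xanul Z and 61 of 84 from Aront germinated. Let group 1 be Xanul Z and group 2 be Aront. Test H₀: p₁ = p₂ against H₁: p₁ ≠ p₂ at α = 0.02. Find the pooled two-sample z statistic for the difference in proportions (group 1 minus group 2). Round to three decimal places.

z = 3.483

p̂₁ = 223/252 ≈ 0.88492, p̂₂ = 61/84 ≈ 0.72619.
Pooled p̂ = (223+61)/(252+84) = 284/336 = 0.84524.
SE = √(0.130811 × 0.015873) = 0.04557.
z = (0.88492 − 0.72619)/0.04557 = 0.15873/0.04557 = 3.483.
Two-sided p-value ≈ 2·Φ(−3.483) = 0.0005. With α = 0.02, reject H₀.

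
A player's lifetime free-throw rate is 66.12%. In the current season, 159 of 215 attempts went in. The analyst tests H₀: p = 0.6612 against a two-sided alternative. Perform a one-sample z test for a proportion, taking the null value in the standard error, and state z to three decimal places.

z = 2.427

p̂ = 159/215 = 0.73953.
Under H₀, SE = √(0.6612·0.3388/215) = √(0.00104193) = 0.03228.
z = (0.73953 − 0.6612)/0.03228 = 0.07833/0.03228 = 2.427.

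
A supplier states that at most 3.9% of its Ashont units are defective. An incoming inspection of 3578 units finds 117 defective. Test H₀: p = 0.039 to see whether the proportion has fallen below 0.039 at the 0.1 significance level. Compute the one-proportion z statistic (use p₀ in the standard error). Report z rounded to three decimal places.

z = -1.947

p̂ = 117/3578 ≈ 0.032700.
SE = √(p₀(1−p₀)/n) = √(0.037479/3578) = 0.003236.
z = (0.032700 − 0.039)/0.003236 = -0.006300/0.003236 = -1.947.
p-value = P(Z < -1.947) ≈ 0.0258, so at α = 0.1 we reject H₀.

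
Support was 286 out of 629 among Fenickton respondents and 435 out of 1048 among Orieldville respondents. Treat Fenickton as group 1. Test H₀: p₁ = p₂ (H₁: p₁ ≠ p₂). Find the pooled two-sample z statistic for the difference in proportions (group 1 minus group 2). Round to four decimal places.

p̂₁ = 286/629 = 0.4546900, p̂₂ = 435/1048 = 0.4150763.
Pooled p̂ = (286+435)/(629+1048) = 721/1677 = 0.4299344.
SE = √(0.245091 × 0.00254402) = 0.0249703.
z = (0.4546900 − 0.4150763)/0.0249703 = 0.0396137/0.0249703 = 1.5864.
p-value = 2·P(Z > 1.586) ≈ 0.1126.

z = 1.5864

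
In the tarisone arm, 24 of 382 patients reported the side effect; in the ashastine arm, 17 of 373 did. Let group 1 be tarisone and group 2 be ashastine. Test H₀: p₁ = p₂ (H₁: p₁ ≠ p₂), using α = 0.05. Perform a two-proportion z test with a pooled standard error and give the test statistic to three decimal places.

p̂₁ = 24/382 = 0.062827, p̂₂ = 17/373 = 0.045576.
Pooled p̂ = (24+17)/(382+373) = 41/755 = 0.054305.
SE = √(0.0513556 × 0.00529877) = 0.016496.
z = (0.062827 − 0.045576)/0.016496 = 0.017251/0.016496 = 1.046.
p-value = 2·P(Z > 1.046) ≈ 0.2957, so at α = 0.05 we fail to reject H₀.

z = 1.046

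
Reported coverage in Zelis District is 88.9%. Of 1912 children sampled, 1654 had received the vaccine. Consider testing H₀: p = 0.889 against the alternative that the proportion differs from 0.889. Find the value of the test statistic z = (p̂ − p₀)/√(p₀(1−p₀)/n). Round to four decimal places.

z = -3.3320

p̂ = 1654/1912 = 0.865063.
Under H₀, SE = √(0.889·0.111/1912) = √(5.16104e-05) = 0.007184.
z = (0.865063 − 0.889)/0.007184 = -0.023937/0.007184 = -3.3320.
p-value = 2·P(Z > 3.332) ≈ 0.0009.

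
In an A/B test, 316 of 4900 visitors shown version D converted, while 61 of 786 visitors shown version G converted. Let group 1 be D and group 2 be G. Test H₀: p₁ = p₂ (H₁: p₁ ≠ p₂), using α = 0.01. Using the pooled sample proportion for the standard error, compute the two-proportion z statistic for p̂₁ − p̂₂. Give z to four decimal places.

p̂₁ = 316/4900 ≈ 0.064490, p̂₂ = 61/786 ≈ 0.077608.
Pooled p̂ = (316+61)/(4900+786) = 377/5686 = 0.066303.
SE = √(0.0619071 × 0.00147635) = 0.009560.
z = (0.064490 − 0.077608)/0.009560 = -0.013118/0.009560 = -1.3722.
Two-sided p-value ≈ 2·Φ(−1.372) = 0.1700. With α = 0.01, fail to reject H₀.

z = -1.3722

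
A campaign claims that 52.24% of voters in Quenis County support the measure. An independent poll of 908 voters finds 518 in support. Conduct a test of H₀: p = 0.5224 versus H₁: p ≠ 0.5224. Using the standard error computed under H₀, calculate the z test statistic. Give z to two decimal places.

z = 2.90

p̂ = 518/908 ≈ 0.5705.
Standard error under H₀: √(0.5224×0.4776/908) = 0.0166.
z = (0.5705 − 0.5224)/0.0166 = 0.0481/0.0166 = 2.90.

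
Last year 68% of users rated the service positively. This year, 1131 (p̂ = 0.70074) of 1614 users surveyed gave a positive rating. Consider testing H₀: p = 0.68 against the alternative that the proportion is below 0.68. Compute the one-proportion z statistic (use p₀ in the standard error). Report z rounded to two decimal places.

z = 1.79

p̂ = 1131/1614 ≈ 0.70074.
Under H₀, SE = √(0.68·0.32/1614) = √(0.00013482) = 0.01161.
z = (0.70074 − 0.68)/0.01161 = 0.02074/0.01161 = 1.79.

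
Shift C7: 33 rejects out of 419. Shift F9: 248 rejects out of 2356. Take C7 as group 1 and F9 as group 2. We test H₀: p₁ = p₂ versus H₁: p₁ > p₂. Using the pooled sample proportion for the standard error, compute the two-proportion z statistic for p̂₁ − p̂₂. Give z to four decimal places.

p̂₁ = 33/419 = 0.0787589, p̂₂ = 248/2356 = 0.1052632.
Pooled p̂ = (33+248)/(419+2356) = 281/2775 = 0.1012613.
SE = √(p̂(1−p̂)(1/n₁+1/n₂)) = √(0.1012613·0.8987387·0.00281108) = √(0.000255829) = 0.0159947.
z = (0.0787589 − 0.1052632)/0.0159947 = -0.0265043/0.0159947 = -1.6571.
p-value = P(Z > -1.657) ≈ 0.9512.

z = -1.6571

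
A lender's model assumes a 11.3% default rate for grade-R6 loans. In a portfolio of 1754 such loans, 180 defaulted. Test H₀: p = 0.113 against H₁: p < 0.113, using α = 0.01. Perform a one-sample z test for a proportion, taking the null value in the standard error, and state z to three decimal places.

p̂ = 180/1754 = 0.10262.
SE = √(p₀(1−p₀)/n) = √(0.10023/1754) = 0.00756.
z = (0.10262 − 0.113)/0.00756 = -0.01038/0.00756 = -1.373.
p-value = P(Z < -1.373) ≈ 0.0849. With α = 0.01, fail to reject H₀.

z = -1.373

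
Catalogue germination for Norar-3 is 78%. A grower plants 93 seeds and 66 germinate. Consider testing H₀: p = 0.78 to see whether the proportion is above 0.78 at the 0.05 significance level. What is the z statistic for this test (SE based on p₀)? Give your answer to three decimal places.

p̂ = 66/93 = 0.70968.
Standard error under H₀: √(0.78×0.22/93) = 0.04296.
z = (0.70968 − 0.78)/0.04296 = -0.07032/0.04296 = -1.637.
p-value = P(Z > -1.637) ≈ 0.9492; since p > α = 0.05, fail to reject H₀.

z = -1.637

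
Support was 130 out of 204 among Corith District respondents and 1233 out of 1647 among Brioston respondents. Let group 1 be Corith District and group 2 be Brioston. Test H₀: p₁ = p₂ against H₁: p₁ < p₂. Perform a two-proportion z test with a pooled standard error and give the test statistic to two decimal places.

p̂₁ = 130/204 = 0.63725, p̂₂ = 1233/1647 = 0.74863.
Pooled p̂ = (130+1233)/(204+1647) = 1363/1851 = 0.73636.
SE = √(0.194135 × 0.00550913) = 0.03270.
z = (0.63725 − 0.74863)/0.03270 = -0.11138/0.03270 = -3.41.

z = -3.41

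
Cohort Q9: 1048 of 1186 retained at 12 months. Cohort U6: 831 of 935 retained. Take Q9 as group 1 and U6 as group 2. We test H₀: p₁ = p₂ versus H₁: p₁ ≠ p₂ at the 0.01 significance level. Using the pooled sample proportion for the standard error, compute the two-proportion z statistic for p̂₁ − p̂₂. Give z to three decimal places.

p̂₁ = 1048/1186 ≈ 0.88364, p̂₂ = 831/935 ≈ 0.88877.
Pooled p̂ = (1048+831)/(1186+935) = 1879/2121 = 0.88590.
SE = √(0.101079 × 0.00191269) = 0.01390.
z = (0.88364 − 0.88877)/0.01390 = -0.00513/0.01390 = -0.369.
Two-sided p-value ≈ 2·Φ(−0.369) = 0.7123. With α = 0.01, fail to reject H₀.

z = -0.369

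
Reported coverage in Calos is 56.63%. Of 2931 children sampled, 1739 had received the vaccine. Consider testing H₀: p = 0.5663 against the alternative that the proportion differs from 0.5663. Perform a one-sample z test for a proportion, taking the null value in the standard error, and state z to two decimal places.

z = 2.95

p̂ = 1739/2931 ≈ 0.59331.
Standard error under H₀: √(0.5663×0.4337/2931) = 0.00915.
z = (0.59331 − 0.5663)/0.00915 = 0.02701/0.00915 = 2.95.
Two-sided p-value ≈ 2·Φ(−2.951) = 0.0032.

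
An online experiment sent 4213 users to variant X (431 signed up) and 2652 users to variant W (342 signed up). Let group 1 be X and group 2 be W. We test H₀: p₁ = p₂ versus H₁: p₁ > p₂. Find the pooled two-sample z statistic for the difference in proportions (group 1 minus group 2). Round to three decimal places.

p̂₁ = 431/4213 = 0.102302, p̂₂ = 342/2652 = 0.128959.
Pooled p̂ = (431+342)/(4213+2652) = 773/6865 = 0.112600.
SE = √(0.0999214 × 0.000614434) = 0.007836.
z = (0.102302 − 0.128959)/0.007836 = -0.026657/0.007836 = -3.402.

z = -3.402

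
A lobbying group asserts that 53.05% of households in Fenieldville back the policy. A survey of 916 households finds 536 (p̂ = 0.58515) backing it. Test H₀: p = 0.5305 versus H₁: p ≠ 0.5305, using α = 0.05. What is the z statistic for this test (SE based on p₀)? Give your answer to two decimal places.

z = 3.31

p̂ = 536/916 = 0.58515.
SE = √(p₀(1−p₀)/n) = √(0.24907/916) = 0.01649.
z = (0.58515 − 0.5305)/0.01649 = 0.05465/0.01649 = 3.31.
Two-sided p-value ≈ 2·Φ(−3.314) = 0.0009. With α = 0.05, reject H₀.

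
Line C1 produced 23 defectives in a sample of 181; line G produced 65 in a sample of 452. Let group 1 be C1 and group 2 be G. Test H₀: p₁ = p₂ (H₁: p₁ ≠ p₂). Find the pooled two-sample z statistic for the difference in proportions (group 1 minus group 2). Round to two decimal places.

z = -0.55

p̂₁ = 23/181 ≈ 0.1271, p̂₂ = 65/452 ≈ 0.1438.
Pooled p̂ = (23+65)/(181+452) = 88/633 = 0.1390.
SE = √(0.119694 × 0.00773725) = 0.0304.
z = (0.1271 − 0.1438)/0.0304 = -0.0167/0.0304 = -0.55.
Two-sided p-value ≈ 2·Φ(−0.550) = 0.5824.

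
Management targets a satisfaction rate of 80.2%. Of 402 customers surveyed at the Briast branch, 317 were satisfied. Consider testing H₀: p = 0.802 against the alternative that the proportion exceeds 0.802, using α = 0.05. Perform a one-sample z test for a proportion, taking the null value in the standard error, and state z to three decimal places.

z = -0.676

p̂ = 317/402 = 0.78856.
Under H₀, SE = √(0.802·0.198/402) = √(0.000395015) = 0.01987.
z = (0.78856 − 0.802)/0.01987 = -0.01344/0.01987 = -0.676.
p-value = P(Z > -0.676) ≈ 0.7506, so at α = 0.05 we fail to reject H₀.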